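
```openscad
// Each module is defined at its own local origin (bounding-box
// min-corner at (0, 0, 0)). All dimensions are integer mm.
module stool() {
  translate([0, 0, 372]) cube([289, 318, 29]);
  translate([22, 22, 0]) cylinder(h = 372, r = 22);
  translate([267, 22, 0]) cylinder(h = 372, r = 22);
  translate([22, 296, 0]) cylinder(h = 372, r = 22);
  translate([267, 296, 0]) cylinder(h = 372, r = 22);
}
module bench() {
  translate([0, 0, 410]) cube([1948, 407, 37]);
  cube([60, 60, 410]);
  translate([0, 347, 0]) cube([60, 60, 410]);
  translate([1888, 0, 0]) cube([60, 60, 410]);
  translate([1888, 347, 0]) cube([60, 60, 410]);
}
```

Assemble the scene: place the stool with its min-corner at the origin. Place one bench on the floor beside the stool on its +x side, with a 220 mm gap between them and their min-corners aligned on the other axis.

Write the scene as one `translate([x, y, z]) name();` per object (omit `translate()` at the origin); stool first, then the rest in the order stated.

stool();
translate([509, 0, 0]) bench();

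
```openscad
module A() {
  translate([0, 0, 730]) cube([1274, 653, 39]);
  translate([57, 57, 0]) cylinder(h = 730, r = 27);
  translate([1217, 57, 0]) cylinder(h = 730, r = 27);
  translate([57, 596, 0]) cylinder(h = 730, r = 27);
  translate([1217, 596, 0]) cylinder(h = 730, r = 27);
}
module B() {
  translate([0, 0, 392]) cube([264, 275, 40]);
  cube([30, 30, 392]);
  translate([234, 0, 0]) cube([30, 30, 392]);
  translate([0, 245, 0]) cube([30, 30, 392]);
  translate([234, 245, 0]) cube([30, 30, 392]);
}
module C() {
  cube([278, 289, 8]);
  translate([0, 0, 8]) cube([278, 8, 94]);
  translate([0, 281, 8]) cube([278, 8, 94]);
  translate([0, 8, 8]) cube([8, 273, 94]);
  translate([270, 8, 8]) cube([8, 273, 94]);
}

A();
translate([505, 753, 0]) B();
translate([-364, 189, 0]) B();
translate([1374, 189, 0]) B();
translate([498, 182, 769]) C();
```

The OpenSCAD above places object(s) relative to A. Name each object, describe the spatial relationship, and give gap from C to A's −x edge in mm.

A is a table. B is a stool. C is an open box. Three stools sit around the table at the +y, −x, +x sides. The open box is on top of the table, centred. The gap from the open box to the table's −x edge is 498 mm.

The open box's min-x is at 498; the table's min-x is 0; gap = 498 mm.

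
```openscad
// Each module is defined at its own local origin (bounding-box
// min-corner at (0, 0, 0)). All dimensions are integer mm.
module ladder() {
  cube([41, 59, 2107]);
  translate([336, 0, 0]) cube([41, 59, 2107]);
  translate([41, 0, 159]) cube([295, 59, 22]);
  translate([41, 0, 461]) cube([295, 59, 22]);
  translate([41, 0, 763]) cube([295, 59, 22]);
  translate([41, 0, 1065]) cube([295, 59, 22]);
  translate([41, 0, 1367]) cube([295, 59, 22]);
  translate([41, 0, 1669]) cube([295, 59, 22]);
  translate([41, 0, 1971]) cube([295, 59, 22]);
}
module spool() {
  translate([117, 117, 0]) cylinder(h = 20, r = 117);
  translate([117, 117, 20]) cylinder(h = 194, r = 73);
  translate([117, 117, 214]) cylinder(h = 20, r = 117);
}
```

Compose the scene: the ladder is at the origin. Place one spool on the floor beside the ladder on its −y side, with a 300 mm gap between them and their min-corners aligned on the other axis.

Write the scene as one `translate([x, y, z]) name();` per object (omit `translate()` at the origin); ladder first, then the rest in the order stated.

ladder();
translate([0, -534, 0]) spool();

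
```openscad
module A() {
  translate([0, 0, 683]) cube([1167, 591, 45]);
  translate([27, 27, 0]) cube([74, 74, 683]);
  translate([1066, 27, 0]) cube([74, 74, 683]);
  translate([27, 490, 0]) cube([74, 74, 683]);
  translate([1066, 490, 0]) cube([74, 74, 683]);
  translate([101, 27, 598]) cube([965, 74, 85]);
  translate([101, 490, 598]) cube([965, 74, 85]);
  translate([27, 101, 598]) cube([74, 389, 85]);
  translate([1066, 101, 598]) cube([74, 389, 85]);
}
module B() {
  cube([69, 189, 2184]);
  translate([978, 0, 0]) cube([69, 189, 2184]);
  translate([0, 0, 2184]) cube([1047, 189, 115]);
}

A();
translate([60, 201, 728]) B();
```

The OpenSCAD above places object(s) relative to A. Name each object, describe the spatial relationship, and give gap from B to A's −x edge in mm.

A is a table. B is a door frame. The door frame is on top of the table, centred. The gap from the door frame to the table's −x edge is 60 mm.

The door frame's min-x is at 60; the table's min-x is 0; gap = 60 mm.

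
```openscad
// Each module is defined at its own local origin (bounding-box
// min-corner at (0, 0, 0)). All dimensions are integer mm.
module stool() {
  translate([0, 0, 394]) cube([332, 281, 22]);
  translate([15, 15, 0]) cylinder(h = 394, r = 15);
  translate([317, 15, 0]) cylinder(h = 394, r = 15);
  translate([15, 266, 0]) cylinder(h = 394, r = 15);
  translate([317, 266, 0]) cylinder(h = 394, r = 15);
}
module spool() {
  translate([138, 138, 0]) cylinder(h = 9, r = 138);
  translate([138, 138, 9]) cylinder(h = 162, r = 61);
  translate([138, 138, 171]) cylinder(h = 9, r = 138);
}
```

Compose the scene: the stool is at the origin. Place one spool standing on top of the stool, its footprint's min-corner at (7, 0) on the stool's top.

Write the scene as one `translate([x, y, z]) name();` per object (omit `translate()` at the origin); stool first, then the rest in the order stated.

stool();
translate([7, 0, 416]) spool();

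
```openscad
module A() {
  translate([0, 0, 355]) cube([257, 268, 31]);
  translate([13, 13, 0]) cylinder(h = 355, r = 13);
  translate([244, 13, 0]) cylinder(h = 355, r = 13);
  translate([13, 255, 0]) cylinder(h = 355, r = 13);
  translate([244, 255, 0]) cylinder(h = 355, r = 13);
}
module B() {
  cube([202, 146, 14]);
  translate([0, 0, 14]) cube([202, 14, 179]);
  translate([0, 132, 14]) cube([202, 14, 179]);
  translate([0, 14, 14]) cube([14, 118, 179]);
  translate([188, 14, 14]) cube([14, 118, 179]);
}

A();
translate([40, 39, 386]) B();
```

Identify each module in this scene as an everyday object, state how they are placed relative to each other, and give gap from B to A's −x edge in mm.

The open box's min-x is at 40; the stool's min-x is 0; gap = 40 mm.

A is a stool. B is an open box. The open box is on top of the stool. The gap from the open box to the stool's −x edge is 40 mm.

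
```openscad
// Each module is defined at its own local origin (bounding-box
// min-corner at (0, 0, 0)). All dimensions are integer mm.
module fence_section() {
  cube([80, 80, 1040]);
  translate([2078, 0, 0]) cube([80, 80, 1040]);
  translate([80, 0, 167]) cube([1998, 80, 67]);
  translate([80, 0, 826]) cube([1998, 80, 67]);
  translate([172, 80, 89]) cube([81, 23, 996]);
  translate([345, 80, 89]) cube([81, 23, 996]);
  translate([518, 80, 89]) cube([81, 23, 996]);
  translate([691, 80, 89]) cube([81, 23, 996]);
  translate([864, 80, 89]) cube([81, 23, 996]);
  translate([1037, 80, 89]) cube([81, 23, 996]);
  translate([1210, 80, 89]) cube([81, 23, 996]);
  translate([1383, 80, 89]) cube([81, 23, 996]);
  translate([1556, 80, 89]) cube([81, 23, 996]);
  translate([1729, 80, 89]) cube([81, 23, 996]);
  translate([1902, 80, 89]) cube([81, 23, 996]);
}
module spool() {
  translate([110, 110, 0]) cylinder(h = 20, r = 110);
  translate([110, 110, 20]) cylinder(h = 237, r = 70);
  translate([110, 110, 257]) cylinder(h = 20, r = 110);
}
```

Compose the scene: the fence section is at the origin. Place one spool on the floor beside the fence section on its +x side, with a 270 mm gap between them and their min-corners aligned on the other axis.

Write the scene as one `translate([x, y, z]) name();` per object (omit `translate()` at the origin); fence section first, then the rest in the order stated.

fence_section();
translate([2428, 0, 0]) spool();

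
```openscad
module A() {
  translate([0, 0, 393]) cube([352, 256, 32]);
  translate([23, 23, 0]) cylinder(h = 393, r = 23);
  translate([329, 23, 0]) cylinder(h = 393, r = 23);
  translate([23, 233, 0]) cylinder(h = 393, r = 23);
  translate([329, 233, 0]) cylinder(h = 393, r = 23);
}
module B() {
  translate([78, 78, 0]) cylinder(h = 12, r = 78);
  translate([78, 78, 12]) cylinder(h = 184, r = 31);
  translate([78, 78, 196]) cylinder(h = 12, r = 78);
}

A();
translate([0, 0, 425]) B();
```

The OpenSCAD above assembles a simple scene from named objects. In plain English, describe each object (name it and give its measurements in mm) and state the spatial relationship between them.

A is a simple wooden stool: a rectangular seat 352 mm (x) by 256 mm (y), 32 mm thick, top face at z = 425 mm, on four round legs, each 46 mm in diameter. The legs rest on z = 0, each leg's axis is inset half a diameter from the nearest pair of seat edges (so the leg's bounding box is flush with the corner).

B is a spool: two coaxial disc flanges of radius 78 mm and thickness 12 mm, joined by a core cylinder of radius 31 mm and height 184 mm. The lower flange rests on z = 0 and the three cylinders share a vertical axis.

The spool is on top of the stool.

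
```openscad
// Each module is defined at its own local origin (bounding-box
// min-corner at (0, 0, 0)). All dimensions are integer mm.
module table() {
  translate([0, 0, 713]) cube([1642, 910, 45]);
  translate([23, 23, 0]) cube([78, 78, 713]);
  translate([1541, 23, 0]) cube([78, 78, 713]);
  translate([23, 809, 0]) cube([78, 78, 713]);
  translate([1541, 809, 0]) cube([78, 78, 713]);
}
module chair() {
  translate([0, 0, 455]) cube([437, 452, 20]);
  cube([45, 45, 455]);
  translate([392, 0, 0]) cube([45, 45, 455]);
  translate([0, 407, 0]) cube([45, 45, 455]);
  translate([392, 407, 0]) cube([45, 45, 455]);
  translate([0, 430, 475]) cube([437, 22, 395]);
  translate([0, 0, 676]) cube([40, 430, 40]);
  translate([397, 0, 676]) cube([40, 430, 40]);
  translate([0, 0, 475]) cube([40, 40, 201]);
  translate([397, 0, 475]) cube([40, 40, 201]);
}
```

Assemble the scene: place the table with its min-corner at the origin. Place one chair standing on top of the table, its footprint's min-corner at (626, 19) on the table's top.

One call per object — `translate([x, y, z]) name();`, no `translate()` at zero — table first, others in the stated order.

table();
translate([626, 19, 758]) chair();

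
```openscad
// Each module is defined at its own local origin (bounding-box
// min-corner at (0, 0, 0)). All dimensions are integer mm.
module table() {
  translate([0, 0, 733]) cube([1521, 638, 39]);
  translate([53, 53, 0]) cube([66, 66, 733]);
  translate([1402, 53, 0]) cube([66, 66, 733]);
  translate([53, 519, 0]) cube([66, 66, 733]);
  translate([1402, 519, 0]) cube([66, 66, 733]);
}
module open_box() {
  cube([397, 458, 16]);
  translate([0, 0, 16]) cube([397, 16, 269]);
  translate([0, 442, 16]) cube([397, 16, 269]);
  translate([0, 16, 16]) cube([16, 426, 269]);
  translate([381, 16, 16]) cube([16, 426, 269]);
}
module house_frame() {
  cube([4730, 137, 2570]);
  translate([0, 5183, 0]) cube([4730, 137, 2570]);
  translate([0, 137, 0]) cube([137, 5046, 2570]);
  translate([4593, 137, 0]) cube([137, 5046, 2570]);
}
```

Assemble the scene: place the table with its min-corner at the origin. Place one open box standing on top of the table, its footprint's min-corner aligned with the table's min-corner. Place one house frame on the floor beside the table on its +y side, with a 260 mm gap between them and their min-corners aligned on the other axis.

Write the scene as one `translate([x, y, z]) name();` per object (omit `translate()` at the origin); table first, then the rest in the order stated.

table();
translate([0, 0, 772]) open_box();
translate([0, 898, 0]) house_frame();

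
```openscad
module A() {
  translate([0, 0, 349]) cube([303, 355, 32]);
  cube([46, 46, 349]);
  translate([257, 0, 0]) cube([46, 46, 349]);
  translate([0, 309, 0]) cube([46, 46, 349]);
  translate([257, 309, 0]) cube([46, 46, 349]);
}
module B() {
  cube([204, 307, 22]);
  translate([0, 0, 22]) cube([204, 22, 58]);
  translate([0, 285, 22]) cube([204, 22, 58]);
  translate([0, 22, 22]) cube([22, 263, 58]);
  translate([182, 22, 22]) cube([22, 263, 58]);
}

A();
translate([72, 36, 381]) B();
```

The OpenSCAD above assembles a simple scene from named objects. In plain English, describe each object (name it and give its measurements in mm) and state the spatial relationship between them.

A is a four-legged stool. The seat is 303×355 mm, 32 mm thick, top at z = 381 mm. It stands on four square legs, each 46×46 mm in cross-section, from z = 0 to the seat underside, each flush with a corner of the seat.

B is an open storage box with external size 204×307×80 mm and wall thickness 22 mm (the base is also 22 mm thick). The base covers the whole footprint; the four walls stand on the base, with the y-facing walls full-width and the x-facing walls fitting between their inner faces.

The open box is on top of the stool.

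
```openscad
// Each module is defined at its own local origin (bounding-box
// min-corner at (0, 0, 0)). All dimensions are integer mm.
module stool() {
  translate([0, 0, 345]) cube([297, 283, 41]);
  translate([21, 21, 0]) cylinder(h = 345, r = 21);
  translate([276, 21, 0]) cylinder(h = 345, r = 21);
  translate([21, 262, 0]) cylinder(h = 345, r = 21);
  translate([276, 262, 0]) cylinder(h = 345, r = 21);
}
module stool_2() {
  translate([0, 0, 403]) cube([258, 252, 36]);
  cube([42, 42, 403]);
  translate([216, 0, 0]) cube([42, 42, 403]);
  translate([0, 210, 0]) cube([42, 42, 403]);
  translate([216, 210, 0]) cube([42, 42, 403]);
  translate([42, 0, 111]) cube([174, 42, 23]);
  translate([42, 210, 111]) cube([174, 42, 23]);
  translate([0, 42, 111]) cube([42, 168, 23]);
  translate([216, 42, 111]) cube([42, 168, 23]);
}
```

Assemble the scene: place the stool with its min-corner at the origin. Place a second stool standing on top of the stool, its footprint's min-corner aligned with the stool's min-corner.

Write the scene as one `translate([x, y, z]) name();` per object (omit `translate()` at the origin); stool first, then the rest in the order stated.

stool();
translate([0, 0, 386]) stool_2();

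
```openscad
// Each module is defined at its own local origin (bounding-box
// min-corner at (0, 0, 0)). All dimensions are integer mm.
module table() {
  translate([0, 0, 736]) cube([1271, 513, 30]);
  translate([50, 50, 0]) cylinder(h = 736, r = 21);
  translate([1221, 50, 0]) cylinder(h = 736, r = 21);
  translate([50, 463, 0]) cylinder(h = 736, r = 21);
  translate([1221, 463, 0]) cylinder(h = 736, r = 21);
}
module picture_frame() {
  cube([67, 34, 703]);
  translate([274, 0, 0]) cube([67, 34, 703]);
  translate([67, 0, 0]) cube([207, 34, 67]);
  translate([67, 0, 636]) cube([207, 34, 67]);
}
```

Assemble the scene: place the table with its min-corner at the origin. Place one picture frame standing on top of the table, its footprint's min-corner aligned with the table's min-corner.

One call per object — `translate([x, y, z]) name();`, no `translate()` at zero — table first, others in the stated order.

table();
translate([0, 0, 766]) picture_frame();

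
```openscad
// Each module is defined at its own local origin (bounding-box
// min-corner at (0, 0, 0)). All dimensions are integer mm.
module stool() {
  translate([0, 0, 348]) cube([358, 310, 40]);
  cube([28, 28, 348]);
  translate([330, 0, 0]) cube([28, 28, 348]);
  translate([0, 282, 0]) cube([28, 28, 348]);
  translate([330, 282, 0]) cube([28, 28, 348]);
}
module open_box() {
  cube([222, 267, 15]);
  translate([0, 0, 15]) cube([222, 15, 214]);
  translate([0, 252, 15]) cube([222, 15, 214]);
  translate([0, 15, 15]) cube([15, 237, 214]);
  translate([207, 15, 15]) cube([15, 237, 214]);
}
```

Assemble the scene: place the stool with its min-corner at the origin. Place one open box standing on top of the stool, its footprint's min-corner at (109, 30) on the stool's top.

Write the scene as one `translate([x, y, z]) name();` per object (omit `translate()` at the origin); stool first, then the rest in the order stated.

stool();
translate([109, 30, 388]) open_box();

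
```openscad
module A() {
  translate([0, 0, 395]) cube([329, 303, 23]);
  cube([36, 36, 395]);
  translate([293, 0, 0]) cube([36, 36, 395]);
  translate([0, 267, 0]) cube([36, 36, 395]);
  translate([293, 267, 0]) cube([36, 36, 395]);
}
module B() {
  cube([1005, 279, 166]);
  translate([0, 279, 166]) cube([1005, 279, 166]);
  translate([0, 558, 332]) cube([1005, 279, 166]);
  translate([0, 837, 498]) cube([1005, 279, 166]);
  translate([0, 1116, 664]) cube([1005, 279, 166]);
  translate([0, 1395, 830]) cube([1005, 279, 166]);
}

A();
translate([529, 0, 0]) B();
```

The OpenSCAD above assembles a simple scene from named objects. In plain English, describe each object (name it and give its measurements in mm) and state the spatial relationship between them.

A is a simple wooden stool: a rectangular seat 329 mm (x) by 303 mm (y), 23 mm thick, top face at z = 418 mm, on four square legs, each 36×36 mm in cross-section. The legs rest on z = 0, each flush with a corner of the seat.

B is a straight staircase of 6 solid steps. Each step is 1005 mm wide (x), 279 mm deep (y, the going) and 166 mm tall (the rise). The first step rests on the floor; each subsequent step sits one going further in +y and one rise higher in +z, directly behind and above the previous step with no overlap.

The staircase is on the floor beside the stool on its +x side.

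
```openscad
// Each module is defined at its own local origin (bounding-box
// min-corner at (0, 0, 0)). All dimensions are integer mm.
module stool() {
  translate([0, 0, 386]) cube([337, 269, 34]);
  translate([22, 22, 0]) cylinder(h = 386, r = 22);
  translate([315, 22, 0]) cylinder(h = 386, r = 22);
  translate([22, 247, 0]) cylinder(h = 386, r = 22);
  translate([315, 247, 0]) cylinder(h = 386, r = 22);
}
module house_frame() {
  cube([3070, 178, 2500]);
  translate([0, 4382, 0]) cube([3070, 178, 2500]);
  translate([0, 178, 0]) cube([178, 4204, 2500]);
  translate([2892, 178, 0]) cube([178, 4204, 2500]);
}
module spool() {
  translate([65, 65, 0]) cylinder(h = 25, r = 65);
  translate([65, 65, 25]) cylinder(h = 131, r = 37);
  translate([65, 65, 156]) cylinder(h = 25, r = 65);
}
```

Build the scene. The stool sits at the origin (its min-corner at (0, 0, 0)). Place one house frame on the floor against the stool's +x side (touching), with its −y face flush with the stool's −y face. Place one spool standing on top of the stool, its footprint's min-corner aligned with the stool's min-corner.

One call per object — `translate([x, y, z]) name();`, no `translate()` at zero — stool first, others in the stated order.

stool();
translate([337, 0, 0]) house_frame();
translate([0, 0, 420]) spool();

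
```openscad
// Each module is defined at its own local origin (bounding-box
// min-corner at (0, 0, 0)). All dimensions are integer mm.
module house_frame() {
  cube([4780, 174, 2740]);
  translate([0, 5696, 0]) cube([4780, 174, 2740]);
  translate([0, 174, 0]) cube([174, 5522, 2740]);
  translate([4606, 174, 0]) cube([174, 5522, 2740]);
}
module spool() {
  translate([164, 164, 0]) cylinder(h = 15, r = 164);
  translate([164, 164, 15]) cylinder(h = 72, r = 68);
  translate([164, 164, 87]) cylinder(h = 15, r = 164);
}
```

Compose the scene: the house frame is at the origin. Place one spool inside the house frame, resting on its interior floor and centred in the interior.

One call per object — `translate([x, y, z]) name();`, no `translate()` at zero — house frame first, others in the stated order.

house_frame();
translate([2226, 2771, 0]) spool();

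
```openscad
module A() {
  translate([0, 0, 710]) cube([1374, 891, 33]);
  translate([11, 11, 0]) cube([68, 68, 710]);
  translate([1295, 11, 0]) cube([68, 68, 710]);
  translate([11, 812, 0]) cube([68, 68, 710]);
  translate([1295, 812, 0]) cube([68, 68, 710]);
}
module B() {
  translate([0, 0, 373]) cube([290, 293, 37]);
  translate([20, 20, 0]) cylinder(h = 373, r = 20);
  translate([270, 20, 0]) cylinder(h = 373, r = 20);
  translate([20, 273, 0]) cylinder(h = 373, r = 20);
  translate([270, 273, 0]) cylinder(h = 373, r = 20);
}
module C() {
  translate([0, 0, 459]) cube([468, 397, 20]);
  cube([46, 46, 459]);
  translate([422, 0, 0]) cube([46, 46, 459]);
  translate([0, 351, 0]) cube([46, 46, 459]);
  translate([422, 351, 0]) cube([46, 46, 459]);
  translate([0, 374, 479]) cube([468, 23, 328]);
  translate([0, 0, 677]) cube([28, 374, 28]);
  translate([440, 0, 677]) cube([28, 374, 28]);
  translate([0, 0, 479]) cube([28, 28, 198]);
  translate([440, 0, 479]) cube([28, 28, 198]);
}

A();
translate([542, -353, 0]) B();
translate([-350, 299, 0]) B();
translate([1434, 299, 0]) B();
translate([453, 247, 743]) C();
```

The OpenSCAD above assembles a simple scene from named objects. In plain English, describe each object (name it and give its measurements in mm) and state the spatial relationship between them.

A is a rectangular dining table. The top is 1374×891×33 mm with its upper surface at z = 743 mm. It stands on four 68×68 mm square legs, each inset 11 mm from the nearest pair of top edges, running from the floor to the underside of the top.

B is a simple wooden stool: a rectangular seat 290 mm (x) by 293 mm (y), 37 mm thick, top face at z = 410 mm, on four round legs, each 40 mm in diameter. The legs rest on z = 0, each leg's axis is inset half a diameter from the nearest pair of seat edges (so the leg's bounding box is flush with the corner).

C is a chair: 468×397 mm seat, 20 mm thick, top at z = 479 mm, on four 46 mm square corner legs flush with the seat edges. A 23 mm thick backrest slab spans the full seat width, extending 328 mm above the seat top, its back face flush with the seat's +y edge. Two armrests of 28×28 mm section run along each side from the seat's front edge to the front of the backrest, top faces 226 mm above the seat top and outer faces flush with the seat's x-edges; a 28×28 mm post under the front of each armrest stands on the seat at the front corner.

Three stools sit around the table at the −y, −x, +x sides. The chair is on top of the table, centred.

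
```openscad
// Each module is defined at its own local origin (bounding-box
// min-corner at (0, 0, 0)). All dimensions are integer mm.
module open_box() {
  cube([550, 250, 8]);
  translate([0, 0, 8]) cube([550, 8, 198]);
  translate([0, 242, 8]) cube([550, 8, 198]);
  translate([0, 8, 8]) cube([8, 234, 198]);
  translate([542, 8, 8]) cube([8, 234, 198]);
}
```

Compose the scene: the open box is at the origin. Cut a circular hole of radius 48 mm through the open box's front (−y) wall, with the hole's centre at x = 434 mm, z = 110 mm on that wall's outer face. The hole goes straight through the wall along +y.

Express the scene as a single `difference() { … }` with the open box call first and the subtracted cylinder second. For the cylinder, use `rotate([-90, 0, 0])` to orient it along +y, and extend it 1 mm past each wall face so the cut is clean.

difference() {
  open_box();
  translate([434, -1, 110]) rotate([-90, 0, 0]) cylinder(h = 10, r = 48);
}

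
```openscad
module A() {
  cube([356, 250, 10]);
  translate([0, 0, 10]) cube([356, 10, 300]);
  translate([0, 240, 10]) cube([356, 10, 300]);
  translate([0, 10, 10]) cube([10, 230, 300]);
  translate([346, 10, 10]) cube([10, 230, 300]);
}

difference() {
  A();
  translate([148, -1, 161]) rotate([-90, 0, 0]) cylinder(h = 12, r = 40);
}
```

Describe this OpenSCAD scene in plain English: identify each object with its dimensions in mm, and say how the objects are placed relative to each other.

A is an open-topped rectangular box: outside dimensions 356×250×310 mm, with a uniform wall and base thickness of 10 mm. The base is a full 356×250 slab on the floor; four walls sit on top of the base. The front and back walls (the −y and +y sides) span the full width; the two side walls fit between them.

The open box has a circular hole of radius 40 mm through its front wall, centred at (x = 148, z = 161).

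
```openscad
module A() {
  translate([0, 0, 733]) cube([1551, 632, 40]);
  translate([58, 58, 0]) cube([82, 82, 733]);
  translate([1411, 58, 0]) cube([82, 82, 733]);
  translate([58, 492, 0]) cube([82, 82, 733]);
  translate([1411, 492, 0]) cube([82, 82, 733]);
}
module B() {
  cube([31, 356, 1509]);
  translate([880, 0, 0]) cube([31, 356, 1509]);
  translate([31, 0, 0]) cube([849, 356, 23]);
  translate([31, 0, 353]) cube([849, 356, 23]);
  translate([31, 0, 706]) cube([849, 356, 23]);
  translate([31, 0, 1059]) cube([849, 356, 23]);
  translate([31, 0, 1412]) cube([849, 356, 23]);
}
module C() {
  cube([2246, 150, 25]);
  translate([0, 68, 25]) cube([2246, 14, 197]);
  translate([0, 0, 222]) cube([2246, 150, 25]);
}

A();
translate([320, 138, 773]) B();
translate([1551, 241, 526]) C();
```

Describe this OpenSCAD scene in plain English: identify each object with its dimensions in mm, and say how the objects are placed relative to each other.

A is a table with a 1551×632 mm rectangular top, 40 mm thick, top surface at z = 773 mm, supported by four 82×82 mm square legs, each inset 58 mm from the nearest pair of top edges, running from the floor.

B is an open bookshelf. Two side panels, each 31 mm thick, 356 mm deep and 1509 mm tall, stand 911 mm apart (outside-to-outside). Between them sit 5 shelves, each 23 mm thick and 356 mm deep, spanning the full gap between the sides. The bottom shelf rests on the floor (its underside at z = 0) and the clear gap between one shelf's top and the next shelf's underside is 330 mm.

C is an I-beam lying along x, 2246 mm long. Overall section height 247 mm. Two flanges 150 mm wide (y) and 25 mm thick, one on the floor and one at the top; a web 14 mm thick runs between them, centred on the flange width.

The bookshelf is on top of the table, centred. The I-beam is beside the table with their tops flush at z = 773.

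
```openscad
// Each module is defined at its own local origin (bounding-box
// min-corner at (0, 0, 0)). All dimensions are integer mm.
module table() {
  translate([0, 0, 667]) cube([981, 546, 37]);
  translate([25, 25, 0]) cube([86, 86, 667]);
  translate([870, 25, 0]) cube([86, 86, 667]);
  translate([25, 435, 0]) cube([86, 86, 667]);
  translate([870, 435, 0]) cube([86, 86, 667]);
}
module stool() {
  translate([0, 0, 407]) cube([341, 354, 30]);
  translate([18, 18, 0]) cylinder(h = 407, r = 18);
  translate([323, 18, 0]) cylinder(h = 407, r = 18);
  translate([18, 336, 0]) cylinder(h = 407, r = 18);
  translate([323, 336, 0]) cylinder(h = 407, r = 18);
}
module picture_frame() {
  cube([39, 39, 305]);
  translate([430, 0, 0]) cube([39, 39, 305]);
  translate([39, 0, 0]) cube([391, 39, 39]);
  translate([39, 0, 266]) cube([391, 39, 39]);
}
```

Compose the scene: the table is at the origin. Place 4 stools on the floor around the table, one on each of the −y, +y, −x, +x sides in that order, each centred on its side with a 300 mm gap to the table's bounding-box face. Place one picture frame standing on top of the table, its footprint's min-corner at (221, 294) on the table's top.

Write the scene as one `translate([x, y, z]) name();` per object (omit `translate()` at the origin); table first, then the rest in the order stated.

table();
translate([320, -654, 0]) stool();
translate([320, 846, 0]) stool();
translate([-641, 96, 0]) stool();
translate([1281, 96, 0]) stool();
translate([221, 294, 704]) picture_frame();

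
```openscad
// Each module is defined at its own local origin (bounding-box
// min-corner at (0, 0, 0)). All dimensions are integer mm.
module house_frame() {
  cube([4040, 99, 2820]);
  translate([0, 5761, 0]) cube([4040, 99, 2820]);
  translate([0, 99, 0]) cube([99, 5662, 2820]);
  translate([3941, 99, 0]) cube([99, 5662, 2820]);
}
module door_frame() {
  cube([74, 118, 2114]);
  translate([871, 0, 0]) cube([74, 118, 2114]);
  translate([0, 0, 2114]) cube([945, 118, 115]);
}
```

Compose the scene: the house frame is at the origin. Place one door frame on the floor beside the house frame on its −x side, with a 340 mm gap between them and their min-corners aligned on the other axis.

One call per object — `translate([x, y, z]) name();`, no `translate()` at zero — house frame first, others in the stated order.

house_frame();
translate([-1285, 0, 0]) door_frame();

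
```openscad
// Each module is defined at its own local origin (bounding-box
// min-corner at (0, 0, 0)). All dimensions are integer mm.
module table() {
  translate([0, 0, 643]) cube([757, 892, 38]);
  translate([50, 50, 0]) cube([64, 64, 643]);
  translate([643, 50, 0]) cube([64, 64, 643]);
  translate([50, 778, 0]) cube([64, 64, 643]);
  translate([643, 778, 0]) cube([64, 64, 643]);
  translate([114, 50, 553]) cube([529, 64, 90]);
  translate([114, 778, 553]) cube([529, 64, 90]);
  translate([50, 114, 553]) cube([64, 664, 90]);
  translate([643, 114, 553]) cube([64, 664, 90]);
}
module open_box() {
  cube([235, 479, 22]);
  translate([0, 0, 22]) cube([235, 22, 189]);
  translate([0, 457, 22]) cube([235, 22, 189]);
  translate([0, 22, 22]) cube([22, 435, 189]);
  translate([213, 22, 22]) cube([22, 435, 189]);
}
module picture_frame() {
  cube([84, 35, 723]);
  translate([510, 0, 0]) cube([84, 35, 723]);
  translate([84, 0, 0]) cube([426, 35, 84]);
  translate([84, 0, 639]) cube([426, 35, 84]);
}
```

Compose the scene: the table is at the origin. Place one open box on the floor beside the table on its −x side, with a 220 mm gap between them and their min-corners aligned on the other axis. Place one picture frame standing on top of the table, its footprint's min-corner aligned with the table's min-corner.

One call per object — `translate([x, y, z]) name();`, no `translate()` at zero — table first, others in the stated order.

table();
translate([-455, 0, 0]) open_box();
translate([0, 0, 681]) picture_frame();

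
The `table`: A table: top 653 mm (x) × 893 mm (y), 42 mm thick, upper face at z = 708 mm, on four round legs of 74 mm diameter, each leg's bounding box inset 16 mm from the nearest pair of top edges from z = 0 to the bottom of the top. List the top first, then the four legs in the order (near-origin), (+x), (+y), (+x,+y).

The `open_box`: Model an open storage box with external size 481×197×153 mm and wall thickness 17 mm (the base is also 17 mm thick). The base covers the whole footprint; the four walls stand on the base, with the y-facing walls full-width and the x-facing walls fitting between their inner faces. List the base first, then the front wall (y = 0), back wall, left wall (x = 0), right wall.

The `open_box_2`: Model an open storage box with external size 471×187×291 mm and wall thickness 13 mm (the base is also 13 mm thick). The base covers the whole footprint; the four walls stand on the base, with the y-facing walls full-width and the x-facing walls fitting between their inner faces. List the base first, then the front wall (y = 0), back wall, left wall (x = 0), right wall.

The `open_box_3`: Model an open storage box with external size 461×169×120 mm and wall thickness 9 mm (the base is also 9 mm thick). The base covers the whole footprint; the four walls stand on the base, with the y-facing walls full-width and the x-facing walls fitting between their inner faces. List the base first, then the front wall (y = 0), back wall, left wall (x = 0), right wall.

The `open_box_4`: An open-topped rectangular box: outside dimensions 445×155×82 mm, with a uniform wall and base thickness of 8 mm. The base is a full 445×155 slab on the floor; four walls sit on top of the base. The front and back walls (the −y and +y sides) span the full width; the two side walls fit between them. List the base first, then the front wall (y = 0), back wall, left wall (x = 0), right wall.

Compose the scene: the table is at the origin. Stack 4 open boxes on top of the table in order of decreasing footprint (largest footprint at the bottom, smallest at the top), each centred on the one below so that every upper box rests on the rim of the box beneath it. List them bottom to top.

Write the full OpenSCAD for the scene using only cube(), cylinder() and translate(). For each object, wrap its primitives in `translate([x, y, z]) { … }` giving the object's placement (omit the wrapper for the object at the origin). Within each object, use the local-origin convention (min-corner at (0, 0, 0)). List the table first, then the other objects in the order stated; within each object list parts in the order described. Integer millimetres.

translate([0, 0, 666]) cube([653, 893, 42]);
translate([53, 53, 0]) cylinder(h = 666, r = 37);
translate([600, 53, 0]) cylinder(h = 666, r = 37);
translate([53, 840, 0]) cylinder(h = 666, r = 37);
translate([600, 840, 0]) cylinder(h = 666, r = 37);
translate([86, 348, 708]) {
  cube([481, 197, 17]);
  translate([0, 0, 17]) cube([481, 17, 136]);
  translate([0, 180, 17]) cube([481, 17, 136]);
  translate([0, 17, 17]) cube([17, 163, 136]);
  translate([464, 17, 17]) cube([17, 163, 136]);
}
translate([91, 353, 861]) {
  cube([471, 187, 13]);
  translate([0, 0, 13]) cube([471, 13, 278]);
  translate([0, 174, 13]) cube([471, 13, 278]);
  translate([0, 13, 13]) cube([13, 161, 278]);
  translate([458, 13, 13]) cube([13, 161, 278]);
}
translate([96, 362, 1152]) {
  cube([461, 169, 9]);
  translate([0, 0, 9]) cube([461, 9, 111]);
  translate([0, 160, 9]) cube([461, 9, 111]);
  translate([0, 9, 9]) cube([9, 151, 111]);
  translate([452, 9, 9]) cube([9, 151, 111]);
}
translate([104, 369, 1272]) {
  cube([445, 155, 8]);
  translate([0, 0, 8]) cube([445, 8, 74]);
  translate([0, 147, 8]) cube([445, 8, 74]);
  translate([0, 8, 8]) cube([8, 139, 74]);
  translate([437, 8, 8]) cube([8, 139, 74]);
}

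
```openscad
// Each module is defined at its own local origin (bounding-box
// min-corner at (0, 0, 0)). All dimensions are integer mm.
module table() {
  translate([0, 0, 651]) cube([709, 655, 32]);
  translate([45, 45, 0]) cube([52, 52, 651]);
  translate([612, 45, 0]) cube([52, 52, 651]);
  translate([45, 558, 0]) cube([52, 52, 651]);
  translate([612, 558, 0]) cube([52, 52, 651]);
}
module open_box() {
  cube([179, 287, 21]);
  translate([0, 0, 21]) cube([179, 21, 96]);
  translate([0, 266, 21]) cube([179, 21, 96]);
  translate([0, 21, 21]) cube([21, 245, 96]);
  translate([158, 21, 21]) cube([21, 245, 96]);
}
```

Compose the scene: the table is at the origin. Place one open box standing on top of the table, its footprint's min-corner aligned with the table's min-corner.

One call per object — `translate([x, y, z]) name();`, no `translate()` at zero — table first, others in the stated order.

table();
translate([0, 0, 683]) open_box();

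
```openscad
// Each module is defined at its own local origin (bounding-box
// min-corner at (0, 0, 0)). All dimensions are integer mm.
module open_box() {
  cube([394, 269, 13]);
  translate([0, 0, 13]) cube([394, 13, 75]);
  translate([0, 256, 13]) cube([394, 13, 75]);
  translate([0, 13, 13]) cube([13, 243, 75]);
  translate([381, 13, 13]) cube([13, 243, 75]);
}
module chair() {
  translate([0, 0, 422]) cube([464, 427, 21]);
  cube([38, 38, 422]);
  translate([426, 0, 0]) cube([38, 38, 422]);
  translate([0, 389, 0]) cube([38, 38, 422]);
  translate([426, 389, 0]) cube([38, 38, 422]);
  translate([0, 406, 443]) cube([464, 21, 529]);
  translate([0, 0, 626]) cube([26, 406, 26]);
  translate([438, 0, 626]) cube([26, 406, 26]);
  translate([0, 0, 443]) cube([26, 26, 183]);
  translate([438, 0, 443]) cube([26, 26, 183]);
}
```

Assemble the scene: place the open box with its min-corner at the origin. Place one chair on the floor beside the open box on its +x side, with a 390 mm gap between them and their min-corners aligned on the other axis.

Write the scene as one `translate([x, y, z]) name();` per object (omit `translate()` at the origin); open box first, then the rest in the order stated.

open_box();
translate([784, 0, 0]) chair();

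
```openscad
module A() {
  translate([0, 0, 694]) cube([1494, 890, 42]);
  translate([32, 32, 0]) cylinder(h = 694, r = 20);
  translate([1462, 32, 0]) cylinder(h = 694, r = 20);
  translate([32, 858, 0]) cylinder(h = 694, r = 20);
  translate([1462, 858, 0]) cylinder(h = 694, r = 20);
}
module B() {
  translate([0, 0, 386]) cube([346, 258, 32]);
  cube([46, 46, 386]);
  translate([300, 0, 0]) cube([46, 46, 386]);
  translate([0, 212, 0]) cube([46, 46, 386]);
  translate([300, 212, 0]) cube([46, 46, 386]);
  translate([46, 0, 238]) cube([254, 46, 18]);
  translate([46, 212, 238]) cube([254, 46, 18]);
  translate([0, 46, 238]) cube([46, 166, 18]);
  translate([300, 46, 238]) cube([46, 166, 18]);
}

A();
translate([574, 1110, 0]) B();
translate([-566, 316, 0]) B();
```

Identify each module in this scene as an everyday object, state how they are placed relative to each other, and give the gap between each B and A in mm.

A is a table. B is a stool. Two stools sit around the table at the +y, −x sides. The gap between each stool and the table is 220 mm.

Each stool's nearest face is 220 mm from the table's bounding box.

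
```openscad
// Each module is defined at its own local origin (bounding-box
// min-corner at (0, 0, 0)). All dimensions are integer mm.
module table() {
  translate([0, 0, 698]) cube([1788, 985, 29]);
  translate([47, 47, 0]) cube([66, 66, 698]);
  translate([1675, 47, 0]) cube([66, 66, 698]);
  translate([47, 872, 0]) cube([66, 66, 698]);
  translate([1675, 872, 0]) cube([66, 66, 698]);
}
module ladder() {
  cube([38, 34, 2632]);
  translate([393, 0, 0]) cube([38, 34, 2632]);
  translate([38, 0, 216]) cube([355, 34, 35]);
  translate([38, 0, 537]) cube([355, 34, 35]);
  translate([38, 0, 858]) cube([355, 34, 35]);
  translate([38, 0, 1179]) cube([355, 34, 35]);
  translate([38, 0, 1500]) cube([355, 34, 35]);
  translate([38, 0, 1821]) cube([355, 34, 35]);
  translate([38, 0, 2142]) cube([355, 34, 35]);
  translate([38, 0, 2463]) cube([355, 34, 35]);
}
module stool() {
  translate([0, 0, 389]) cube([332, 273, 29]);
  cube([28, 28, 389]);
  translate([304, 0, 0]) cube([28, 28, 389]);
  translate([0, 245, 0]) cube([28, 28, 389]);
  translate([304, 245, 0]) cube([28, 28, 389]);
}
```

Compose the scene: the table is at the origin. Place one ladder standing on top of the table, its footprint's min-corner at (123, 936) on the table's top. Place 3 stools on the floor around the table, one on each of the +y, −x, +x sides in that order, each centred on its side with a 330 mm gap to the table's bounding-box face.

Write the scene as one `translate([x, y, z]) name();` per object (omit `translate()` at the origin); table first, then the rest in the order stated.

table();
translate([123, 936, 727]) ladder();
translate([728, 1315, 0]) stool();
translate([-662, 356, 0]) stool();
translate([2118, 356, 0]) stool();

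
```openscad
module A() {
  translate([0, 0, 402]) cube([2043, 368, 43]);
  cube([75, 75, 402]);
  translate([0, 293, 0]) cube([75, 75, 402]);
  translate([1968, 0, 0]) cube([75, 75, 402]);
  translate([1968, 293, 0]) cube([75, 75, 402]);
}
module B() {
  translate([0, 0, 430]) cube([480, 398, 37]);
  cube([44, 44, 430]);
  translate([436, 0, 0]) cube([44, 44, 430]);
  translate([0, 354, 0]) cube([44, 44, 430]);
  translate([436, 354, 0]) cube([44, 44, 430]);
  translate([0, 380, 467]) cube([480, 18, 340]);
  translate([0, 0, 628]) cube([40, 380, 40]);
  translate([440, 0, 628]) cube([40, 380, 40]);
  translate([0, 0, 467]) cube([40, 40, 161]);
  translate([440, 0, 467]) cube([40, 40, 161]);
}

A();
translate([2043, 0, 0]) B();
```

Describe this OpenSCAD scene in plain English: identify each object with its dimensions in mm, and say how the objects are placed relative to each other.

A is a long wooden bench with a 2043 mm (x) × 368 mm (y) seat, 43 mm thick, its top surface 445 mm above the floor. Four 75 mm square legs at the seat corners, flush with the edges, run from z = 0 to the seat underside.

B is a chair. The seat is a 480×398×37 mm slab with its top at z = 467 mm, on four 44×44 mm corner legs (flush with the seat edges, standing on z = 0). A flat backrest 18 mm thick, 340 mm tall, spans the full seat width and rises from the seat top along its +y edge, rear face flush with the rear of the seat. Two armrests of 40×40 mm section run along each side from the seat's front edge to the front of the backrest, top faces 201 mm above the seat top and outer faces flush with the seat's x-edges; a 40×40 mm post under the front of each armrest stands on the seat at the front corner.

The chair is against the bench's +x side, with their −y faces flush.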